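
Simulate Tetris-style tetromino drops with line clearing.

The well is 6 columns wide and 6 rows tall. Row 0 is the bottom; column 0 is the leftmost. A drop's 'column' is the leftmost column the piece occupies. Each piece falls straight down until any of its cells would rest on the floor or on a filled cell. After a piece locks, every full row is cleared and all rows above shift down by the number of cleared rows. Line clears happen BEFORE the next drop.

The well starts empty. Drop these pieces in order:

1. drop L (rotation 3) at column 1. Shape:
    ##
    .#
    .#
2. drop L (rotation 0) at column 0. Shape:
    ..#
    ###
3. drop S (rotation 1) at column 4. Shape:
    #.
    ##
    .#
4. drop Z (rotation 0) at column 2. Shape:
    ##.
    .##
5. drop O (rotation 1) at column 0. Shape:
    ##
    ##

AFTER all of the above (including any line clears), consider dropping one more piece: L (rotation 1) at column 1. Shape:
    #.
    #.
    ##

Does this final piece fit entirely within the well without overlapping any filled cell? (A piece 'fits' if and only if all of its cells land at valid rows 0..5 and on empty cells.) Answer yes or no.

Answer: no

Derivation:
Drop 1: L rot3 at col 1 lands with bottom-row=0; cleared 0 line(s) (total 0); column heights now [0 3 3 0 0 0], max=3
Drop 2: L rot0 at col 0 lands with bottom-row=3; cleared 0 line(s) (total 0); column heights now [4 4 5 0 0 0], max=5
Drop 3: S rot1 at col 4 lands with bottom-row=0; cleared 0 line(s) (total 0); column heights now [4 4 5 0 3 2], max=5
Drop 4: Z rot0 at col 2 lands with bottom-row=4; cleared 0 line(s) (total 0); column heights now [4 4 6 6 5 2], max=6
Drop 5: O rot1 at col 0 lands with bottom-row=4; cleared 0 line(s) (total 0); column heights now [6 6 6 6 5 2], max=6
Test piece L rot1 at col 1 (width 2): heights before test = [6 6 6 6 5 2]; fits = False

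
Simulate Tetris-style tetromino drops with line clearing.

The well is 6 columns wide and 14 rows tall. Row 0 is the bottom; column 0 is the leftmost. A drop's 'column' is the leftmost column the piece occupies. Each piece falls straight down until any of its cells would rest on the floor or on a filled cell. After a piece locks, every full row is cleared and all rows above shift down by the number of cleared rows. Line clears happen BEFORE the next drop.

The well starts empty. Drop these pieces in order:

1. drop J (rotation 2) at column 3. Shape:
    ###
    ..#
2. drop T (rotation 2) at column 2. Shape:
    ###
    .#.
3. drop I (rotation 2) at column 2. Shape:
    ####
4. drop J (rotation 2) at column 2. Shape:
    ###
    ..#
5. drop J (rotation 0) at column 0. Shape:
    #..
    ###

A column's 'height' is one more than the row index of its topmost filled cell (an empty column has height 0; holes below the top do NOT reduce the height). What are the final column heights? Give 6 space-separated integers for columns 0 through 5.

Drop 1: J rot2 at col 3 lands with bottom-row=0; cleared 0 line(s) (total 0); column heights now [0 0 0 2 2 2], max=2
Drop 2: T rot2 at col 2 lands with bottom-row=2; cleared 0 line(s) (total 0); column heights now [0 0 4 4 4 2], max=4
Drop 3: I rot2 at col 2 lands with bottom-row=4; cleared 0 line(s) (total 0); column heights now [0 0 5 5 5 5], max=5
Drop 4: J rot2 at col 2 lands with bottom-row=5; cleared 0 line(s) (total 0); column heights now [0 0 7 7 7 5], max=7
Drop 5: J rot0 at col 0 lands with bottom-row=7; cleared 0 line(s) (total 0); column heights now [9 8 8 7 7 5], max=9

Answer: 9 8 8 7 7 5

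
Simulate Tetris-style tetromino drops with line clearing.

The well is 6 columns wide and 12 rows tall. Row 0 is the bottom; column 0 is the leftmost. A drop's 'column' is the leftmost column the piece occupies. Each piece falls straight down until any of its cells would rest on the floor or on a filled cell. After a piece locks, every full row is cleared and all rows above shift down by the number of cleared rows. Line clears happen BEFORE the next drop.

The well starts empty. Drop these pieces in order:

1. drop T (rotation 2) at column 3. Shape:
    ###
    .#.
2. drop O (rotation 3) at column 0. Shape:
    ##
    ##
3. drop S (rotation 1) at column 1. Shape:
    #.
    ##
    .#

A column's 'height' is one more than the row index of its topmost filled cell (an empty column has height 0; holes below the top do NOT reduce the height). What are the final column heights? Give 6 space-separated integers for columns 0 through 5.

Answer: 1 3 2 0 1 0

Derivation:
Drop 1: T rot2 at col 3 lands with bottom-row=0; cleared 0 line(s) (total 0); column heights now [0 0 0 2 2 2], max=2
Drop 2: O rot3 at col 0 lands with bottom-row=0; cleared 0 line(s) (total 0); column heights now [2 2 0 2 2 2], max=2
Drop 3: S rot1 at col 1 lands with bottom-row=1; cleared 1 line(s) (total 1); column heights now [1 3 2 0 1 0], max=3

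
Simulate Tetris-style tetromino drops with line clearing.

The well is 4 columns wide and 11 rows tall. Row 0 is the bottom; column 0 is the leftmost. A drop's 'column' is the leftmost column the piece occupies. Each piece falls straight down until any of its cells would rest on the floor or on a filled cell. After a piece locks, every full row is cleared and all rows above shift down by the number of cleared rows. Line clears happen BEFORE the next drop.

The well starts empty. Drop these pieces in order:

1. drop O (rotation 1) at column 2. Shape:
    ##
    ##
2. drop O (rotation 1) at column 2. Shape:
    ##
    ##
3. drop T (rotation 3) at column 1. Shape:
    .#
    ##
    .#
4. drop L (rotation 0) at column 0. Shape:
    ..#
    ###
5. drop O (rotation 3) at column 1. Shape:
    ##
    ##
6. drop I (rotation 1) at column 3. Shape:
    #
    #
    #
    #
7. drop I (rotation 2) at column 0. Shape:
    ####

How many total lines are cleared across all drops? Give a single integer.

Answer: 2

Derivation:
Drop 1: O rot1 at col 2 lands with bottom-row=0; cleared 0 line(s) (total 0); column heights now [0 0 2 2], max=2
Drop 2: O rot1 at col 2 lands with bottom-row=2; cleared 0 line(s) (total 0); column heights now [0 0 4 4], max=4
Drop 3: T rot3 at col 1 lands with bottom-row=4; cleared 0 line(s) (total 0); column heights now [0 6 7 4], max=7
Drop 4: L rot0 at col 0 lands with bottom-row=7; cleared 0 line(s) (total 0); column heights now [8 8 9 4], max=9
Drop 5: O rot3 at col 1 lands with bottom-row=9; cleared 0 line(s) (total 0); column heights now [8 11 11 4], max=11
Drop 6: I rot1 at col 3 lands with bottom-row=4; cleared 1 line(s) (total 1); column heights now [0 10 10 7], max=10
Drop 7: I rot2 at col 0 lands with bottom-row=10; cleared 1 line(s) (total 2); column heights now [0 10 10 7], max=10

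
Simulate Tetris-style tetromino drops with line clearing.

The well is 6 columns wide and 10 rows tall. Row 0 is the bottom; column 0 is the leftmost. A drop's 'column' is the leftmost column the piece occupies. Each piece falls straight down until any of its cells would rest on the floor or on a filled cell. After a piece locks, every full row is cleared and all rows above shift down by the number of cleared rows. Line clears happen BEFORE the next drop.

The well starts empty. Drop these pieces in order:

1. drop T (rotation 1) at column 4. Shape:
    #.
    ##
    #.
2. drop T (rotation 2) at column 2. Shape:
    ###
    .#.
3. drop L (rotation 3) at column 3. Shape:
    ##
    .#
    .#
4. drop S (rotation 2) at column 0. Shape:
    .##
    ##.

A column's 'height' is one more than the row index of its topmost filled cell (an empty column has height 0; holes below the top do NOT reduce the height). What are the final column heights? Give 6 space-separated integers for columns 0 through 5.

Drop 1: T rot1 at col 4 lands with bottom-row=0; cleared 0 line(s) (total 0); column heights now [0 0 0 0 3 2], max=3
Drop 2: T rot2 at col 2 lands with bottom-row=2; cleared 0 line(s) (total 0); column heights now [0 0 4 4 4 2], max=4
Drop 3: L rot3 at col 3 lands with bottom-row=4; cleared 0 line(s) (total 0); column heights now [0 0 4 7 7 2], max=7
Drop 4: S rot2 at col 0 lands with bottom-row=3; cleared 0 line(s) (total 0); column heights now [4 5 5 7 7 2], max=7

Answer: 4 5 5 7 7 2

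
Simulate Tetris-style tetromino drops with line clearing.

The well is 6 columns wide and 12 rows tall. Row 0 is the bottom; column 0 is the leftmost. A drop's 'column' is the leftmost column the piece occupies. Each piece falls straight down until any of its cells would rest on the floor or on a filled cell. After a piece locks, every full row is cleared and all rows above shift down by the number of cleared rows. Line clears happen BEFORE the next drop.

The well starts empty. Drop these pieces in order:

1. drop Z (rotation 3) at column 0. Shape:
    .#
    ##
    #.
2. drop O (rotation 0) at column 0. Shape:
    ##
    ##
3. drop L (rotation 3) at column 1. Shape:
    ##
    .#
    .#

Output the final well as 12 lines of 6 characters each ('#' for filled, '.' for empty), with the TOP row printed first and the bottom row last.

Drop 1: Z rot3 at col 0 lands with bottom-row=0; cleared 0 line(s) (total 0); column heights now [2 3 0 0 0 0], max=3
Drop 2: O rot0 at col 0 lands with bottom-row=3; cleared 0 line(s) (total 0); column heights now [5 5 0 0 0 0], max=5
Drop 3: L rot3 at col 1 lands with bottom-row=3; cleared 0 line(s) (total 0); column heights now [5 6 6 0 0 0], max=6

Answer: ......
......
......
......
......
......
.##...
###...
###...
.#....
##....
#.....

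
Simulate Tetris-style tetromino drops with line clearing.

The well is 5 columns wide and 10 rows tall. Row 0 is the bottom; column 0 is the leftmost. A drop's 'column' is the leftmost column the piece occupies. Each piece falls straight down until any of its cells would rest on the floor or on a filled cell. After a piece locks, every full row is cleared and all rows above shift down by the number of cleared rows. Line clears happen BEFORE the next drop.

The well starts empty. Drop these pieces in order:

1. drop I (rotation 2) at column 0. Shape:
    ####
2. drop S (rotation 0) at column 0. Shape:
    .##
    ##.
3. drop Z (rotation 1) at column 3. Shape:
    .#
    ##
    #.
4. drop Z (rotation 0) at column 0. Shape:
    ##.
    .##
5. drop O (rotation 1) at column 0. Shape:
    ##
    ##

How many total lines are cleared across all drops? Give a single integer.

Drop 1: I rot2 at col 0 lands with bottom-row=0; cleared 0 line(s) (total 0); column heights now [1 1 1 1 0], max=1
Drop 2: S rot0 at col 0 lands with bottom-row=1; cleared 0 line(s) (total 0); column heights now [2 3 3 1 0], max=3
Drop 3: Z rot1 at col 3 lands with bottom-row=1; cleared 0 line(s) (total 0); column heights now [2 3 3 3 4], max=4
Drop 4: Z rot0 at col 0 lands with bottom-row=3; cleared 0 line(s) (total 0); column heights now [5 5 4 3 4], max=5
Drop 5: O rot1 at col 0 lands with bottom-row=5; cleared 0 line(s) (total 0); column heights now [7 7 4 3 4], max=7

Answer: 0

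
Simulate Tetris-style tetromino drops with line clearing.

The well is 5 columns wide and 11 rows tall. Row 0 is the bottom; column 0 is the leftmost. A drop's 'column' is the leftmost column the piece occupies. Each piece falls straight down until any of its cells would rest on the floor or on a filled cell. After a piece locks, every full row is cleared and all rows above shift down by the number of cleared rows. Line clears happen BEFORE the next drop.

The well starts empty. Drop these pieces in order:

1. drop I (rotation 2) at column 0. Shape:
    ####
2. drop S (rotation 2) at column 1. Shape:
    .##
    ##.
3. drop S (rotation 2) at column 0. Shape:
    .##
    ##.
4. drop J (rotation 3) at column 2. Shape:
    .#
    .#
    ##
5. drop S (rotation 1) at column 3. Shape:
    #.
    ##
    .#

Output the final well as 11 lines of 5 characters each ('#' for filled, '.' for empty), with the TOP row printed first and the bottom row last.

Answer: .....
.....
...#.
...##
...##
...#.
..##.
.##..
####.
.##..
####.

Derivation:
Drop 1: I rot2 at col 0 lands with bottom-row=0; cleared 0 line(s) (total 0); column heights now [1 1 1 1 0], max=1
Drop 2: S rot2 at col 1 lands with bottom-row=1; cleared 0 line(s) (total 0); column heights now [1 2 3 3 0], max=3
Drop 3: S rot2 at col 0 lands with bottom-row=2; cleared 0 line(s) (total 0); column heights now [3 4 4 3 0], max=4
Drop 4: J rot3 at col 2 lands with bottom-row=4; cleared 0 line(s) (total 0); column heights now [3 4 5 7 0], max=7
Drop 5: S rot1 at col 3 lands with bottom-row=6; cleared 0 line(s) (total 0); column heights now [3 4 5 9 8], max=9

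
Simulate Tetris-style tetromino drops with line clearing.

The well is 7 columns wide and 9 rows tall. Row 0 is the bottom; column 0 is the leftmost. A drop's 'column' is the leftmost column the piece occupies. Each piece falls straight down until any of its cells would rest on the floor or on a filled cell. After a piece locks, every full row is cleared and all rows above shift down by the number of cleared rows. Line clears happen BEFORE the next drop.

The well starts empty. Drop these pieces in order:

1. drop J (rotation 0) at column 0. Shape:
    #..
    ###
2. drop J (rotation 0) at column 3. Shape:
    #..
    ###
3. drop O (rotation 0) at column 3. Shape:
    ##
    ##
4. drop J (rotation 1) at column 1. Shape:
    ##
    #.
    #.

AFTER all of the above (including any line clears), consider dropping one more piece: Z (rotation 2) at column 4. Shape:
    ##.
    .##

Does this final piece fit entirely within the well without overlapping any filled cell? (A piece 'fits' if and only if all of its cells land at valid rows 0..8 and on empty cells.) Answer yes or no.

Drop 1: J rot0 at col 0 lands with bottom-row=0; cleared 0 line(s) (total 0); column heights now [2 1 1 0 0 0 0], max=2
Drop 2: J rot0 at col 3 lands with bottom-row=0; cleared 0 line(s) (total 0); column heights now [2 1 1 2 1 1 0], max=2
Drop 3: O rot0 at col 3 lands with bottom-row=2; cleared 0 line(s) (total 0); column heights now [2 1 1 4 4 1 0], max=4
Drop 4: J rot1 at col 1 lands with bottom-row=1; cleared 0 line(s) (total 0); column heights now [2 4 4 4 4 1 0], max=4
Test piece Z rot2 at col 4 (width 3): heights before test = [2 4 4 4 4 1 0]; fits = True

Answer: yes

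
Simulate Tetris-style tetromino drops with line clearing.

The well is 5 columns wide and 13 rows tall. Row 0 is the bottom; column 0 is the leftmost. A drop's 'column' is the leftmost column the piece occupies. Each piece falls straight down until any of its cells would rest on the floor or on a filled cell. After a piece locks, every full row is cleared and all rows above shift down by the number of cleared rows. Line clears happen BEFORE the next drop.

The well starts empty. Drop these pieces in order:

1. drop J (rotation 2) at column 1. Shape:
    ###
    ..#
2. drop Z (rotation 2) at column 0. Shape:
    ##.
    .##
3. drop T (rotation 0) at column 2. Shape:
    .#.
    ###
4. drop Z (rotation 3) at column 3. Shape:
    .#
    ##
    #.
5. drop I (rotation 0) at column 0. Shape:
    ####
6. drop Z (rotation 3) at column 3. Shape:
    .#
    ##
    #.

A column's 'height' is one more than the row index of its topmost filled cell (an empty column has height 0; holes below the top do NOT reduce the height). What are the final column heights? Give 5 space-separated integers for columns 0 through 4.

Drop 1: J rot2 at col 1 lands with bottom-row=0; cleared 0 line(s) (total 0); column heights now [0 2 2 2 0], max=2
Drop 2: Z rot2 at col 0 lands with bottom-row=2; cleared 0 line(s) (total 0); column heights now [4 4 3 2 0], max=4
Drop 3: T rot0 at col 2 lands with bottom-row=3; cleared 1 line(s) (total 1); column heights now [0 3 3 4 0], max=4
Drop 4: Z rot3 at col 3 lands with bottom-row=4; cleared 0 line(s) (total 1); column heights now [0 3 3 6 7], max=7
Drop 5: I rot0 at col 0 lands with bottom-row=6; cleared 1 line(s) (total 2); column heights now [0 3 3 6 6], max=6
Drop 6: Z rot3 at col 3 lands with bottom-row=6; cleared 0 line(s) (total 2); column heights now [0 3 3 8 9], max=9

Answer: 0 3 3 8 9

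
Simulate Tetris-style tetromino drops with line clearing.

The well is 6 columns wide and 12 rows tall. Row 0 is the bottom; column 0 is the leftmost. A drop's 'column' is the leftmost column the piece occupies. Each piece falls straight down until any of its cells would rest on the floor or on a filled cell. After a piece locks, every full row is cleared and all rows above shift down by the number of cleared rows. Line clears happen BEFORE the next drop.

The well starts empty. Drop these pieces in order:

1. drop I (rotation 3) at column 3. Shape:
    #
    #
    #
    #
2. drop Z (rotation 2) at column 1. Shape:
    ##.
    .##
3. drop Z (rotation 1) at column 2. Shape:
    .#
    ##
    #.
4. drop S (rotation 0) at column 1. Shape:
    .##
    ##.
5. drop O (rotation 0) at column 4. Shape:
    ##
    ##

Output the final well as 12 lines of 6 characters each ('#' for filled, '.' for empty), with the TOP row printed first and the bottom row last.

Answer: ......
......
..##..
.###..
..##..
..#...
.##...
..##..
...#..
...#..
...###
...###

Derivation:
Drop 1: I rot3 at col 3 lands with bottom-row=0; cleared 0 line(s) (total 0); column heights now [0 0 0 4 0 0], max=4
Drop 2: Z rot2 at col 1 lands with bottom-row=4; cleared 0 line(s) (total 0); column heights now [0 6 6 5 0 0], max=6
Drop 3: Z rot1 at col 2 lands with bottom-row=6; cleared 0 line(s) (total 0); column heights now [0 6 8 9 0 0], max=9
Drop 4: S rot0 at col 1 lands with bottom-row=8; cleared 0 line(s) (total 0); column heights now [0 9 10 10 0 0], max=10
Drop 5: O rot0 at col 4 lands with bottom-row=0; cleared 0 line(s) (total 0); column heights now [0 9 10 10 2 2], max=10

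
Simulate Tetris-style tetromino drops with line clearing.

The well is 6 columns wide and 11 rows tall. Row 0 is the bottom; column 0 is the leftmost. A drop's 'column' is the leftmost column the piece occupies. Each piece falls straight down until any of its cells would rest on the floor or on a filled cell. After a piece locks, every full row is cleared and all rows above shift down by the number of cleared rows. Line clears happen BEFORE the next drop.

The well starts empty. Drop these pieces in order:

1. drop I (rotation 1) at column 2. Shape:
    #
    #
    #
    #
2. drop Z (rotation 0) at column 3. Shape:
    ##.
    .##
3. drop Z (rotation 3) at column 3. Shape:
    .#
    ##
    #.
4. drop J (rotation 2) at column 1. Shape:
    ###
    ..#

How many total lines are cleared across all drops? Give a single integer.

Drop 1: I rot1 at col 2 lands with bottom-row=0; cleared 0 line(s) (total 0); column heights now [0 0 4 0 0 0], max=4
Drop 2: Z rot0 at col 3 lands with bottom-row=0; cleared 0 line(s) (total 0); column heights now [0 0 4 2 2 1], max=4
Drop 3: Z rot3 at col 3 lands with bottom-row=2; cleared 0 line(s) (total 0); column heights now [0 0 4 4 5 1], max=5
Drop 4: J rot2 at col 1 lands with bottom-row=4; cleared 0 line(s) (total 0); column heights now [0 6 6 6 5 1], max=6

Answer: 0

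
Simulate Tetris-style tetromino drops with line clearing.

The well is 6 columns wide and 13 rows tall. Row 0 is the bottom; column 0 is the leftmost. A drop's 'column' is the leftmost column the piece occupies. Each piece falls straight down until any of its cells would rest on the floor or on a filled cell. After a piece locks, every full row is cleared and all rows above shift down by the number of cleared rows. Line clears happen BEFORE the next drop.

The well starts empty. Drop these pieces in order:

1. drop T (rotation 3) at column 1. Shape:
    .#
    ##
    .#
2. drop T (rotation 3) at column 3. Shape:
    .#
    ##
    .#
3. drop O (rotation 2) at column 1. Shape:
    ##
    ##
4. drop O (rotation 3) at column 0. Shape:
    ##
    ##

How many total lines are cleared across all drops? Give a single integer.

Drop 1: T rot3 at col 1 lands with bottom-row=0; cleared 0 line(s) (total 0); column heights now [0 2 3 0 0 0], max=3
Drop 2: T rot3 at col 3 lands with bottom-row=0; cleared 0 line(s) (total 0); column heights now [0 2 3 2 3 0], max=3
Drop 3: O rot2 at col 1 lands with bottom-row=3; cleared 0 line(s) (total 0); column heights now [0 5 5 2 3 0], max=5
Drop 4: O rot3 at col 0 lands with bottom-row=5; cleared 0 line(s) (total 0); column heights now [7 7 5 2 3 0], max=7

Answer: 0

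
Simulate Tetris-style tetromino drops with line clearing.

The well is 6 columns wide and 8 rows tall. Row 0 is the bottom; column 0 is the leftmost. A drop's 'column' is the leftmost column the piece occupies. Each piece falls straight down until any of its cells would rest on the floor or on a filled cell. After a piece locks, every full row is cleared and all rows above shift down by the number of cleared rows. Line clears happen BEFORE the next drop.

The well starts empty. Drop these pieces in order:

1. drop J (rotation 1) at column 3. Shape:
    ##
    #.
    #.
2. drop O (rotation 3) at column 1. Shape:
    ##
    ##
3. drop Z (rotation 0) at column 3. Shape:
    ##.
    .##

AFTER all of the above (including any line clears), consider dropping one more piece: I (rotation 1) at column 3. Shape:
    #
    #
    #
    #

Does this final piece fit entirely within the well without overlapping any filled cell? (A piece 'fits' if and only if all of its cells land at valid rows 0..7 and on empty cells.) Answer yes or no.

Answer: no

Derivation:
Drop 1: J rot1 at col 3 lands with bottom-row=0; cleared 0 line(s) (total 0); column heights now [0 0 0 3 3 0], max=3
Drop 2: O rot3 at col 1 lands with bottom-row=0; cleared 0 line(s) (total 0); column heights now [0 2 2 3 3 0], max=3
Drop 3: Z rot0 at col 3 lands with bottom-row=3; cleared 0 line(s) (total 0); column heights now [0 2 2 5 5 4], max=5
Test piece I rot1 at col 3 (width 1): heights before test = [0 2 2 5 5 4]; fits = False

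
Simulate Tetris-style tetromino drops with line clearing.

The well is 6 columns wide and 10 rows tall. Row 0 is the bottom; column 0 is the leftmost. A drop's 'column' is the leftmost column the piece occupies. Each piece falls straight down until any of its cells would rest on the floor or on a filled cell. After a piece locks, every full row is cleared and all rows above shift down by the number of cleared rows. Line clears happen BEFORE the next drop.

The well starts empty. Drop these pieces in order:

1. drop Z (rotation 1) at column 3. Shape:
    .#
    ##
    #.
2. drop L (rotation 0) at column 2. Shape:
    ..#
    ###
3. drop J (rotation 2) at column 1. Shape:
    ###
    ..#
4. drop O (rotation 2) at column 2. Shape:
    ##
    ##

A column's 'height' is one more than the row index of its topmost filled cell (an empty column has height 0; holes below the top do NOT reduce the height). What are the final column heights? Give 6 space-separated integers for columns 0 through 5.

Drop 1: Z rot1 at col 3 lands with bottom-row=0; cleared 0 line(s) (total 0); column heights now [0 0 0 2 3 0], max=3
Drop 2: L rot0 at col 2 lands with bottom-row=3; cleared 0 line(s) (total 0); column heights now [0 0 4 4 5 0], max=5
Drop 3: J rot2 at col 1 lands with bottom-row=4; cleared 0 line(s) (total 0); column heights now [0 6 6 6 5 0], max=6
Drop 4: O rot2 at col 2 lands with bottom-row=6; cleared 0 line(s) (total 0); column heights now [0 6 8 8 5 0], max=8

Answer: 0 6 8 8 5 0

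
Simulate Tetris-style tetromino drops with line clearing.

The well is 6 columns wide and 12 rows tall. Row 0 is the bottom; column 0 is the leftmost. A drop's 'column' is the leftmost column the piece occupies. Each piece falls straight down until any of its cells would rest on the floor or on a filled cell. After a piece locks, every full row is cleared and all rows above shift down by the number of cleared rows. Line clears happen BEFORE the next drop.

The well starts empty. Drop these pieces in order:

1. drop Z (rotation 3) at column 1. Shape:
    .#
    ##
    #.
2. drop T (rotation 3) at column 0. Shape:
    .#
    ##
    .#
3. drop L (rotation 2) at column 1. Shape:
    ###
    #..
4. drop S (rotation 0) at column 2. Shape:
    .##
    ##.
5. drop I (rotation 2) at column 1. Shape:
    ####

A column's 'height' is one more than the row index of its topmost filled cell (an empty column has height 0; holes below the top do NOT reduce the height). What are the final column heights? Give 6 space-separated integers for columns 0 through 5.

Answer: 4 10 10 10 10 0

Derivation:
Drop 1: Z rot3 at col 1 lands with bottom-row=0; cleared 0 line(s) (total 0); column heights now [0 2 3 0 0 0], max=3
Drop 2: T rot3 at col 0 lands with bottom-row=2; cleared 0 line(s) (total 0); column heights now [4 5 3 0 0 0], max=5
Drop 3: L rot2 at col 1 lands with bottom-row=5; cleared 0 line(s) (total 0); column heights now [4 7 7 7 0 0], max=7
Drop 4: S rot0 at col 2 lands with bottom-row=7; cleared 0 line(s) (total 0); column heights now [4 7 8 9 9 0], max=9
Drop 5: I rot2 at col 1 lands with bottom-row=9; cleared 0 line(s) (total 0); column heights now [4 10 10 10 10 0], max=10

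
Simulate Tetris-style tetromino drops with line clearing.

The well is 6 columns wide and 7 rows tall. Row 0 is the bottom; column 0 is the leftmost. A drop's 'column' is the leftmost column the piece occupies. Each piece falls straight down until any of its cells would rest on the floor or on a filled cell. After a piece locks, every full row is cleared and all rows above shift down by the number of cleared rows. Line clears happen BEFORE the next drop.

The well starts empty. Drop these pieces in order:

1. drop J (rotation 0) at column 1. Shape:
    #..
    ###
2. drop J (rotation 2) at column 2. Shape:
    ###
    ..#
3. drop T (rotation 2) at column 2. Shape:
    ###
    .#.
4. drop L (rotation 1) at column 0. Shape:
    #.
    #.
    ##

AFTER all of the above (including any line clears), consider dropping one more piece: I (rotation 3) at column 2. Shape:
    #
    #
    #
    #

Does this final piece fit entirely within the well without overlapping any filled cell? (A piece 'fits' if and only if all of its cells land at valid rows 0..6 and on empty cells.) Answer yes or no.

Answer: no

Derivation:
Drop 1: J rot0 at col 1 lands with bottom-row=0; cleared 0 line(s) (total 0); column heights now [0 2 1 1 0 0], max=2
Drop 2: J rot2 at col 2 lands with bottom-row=0; cleared 0 line(s) (total 0); column heights now [0 2 2 2 2 0], max=2
Drop 3: T rot2 at col 2 lands with bottom-row=2; cleared 0 line(s) (total 0); column heights now [0 2 4 4 4 0], max=4
Drop 4: L rot1 at col 0 lands with bottom-row=2; cleared 0 line(s) (total 0); column heights now [5 3 4 4 4 0], max=5
Test piece I rot3 at col 2 (width 1): heights before test = [5 3 4 4 4 0]; fits = False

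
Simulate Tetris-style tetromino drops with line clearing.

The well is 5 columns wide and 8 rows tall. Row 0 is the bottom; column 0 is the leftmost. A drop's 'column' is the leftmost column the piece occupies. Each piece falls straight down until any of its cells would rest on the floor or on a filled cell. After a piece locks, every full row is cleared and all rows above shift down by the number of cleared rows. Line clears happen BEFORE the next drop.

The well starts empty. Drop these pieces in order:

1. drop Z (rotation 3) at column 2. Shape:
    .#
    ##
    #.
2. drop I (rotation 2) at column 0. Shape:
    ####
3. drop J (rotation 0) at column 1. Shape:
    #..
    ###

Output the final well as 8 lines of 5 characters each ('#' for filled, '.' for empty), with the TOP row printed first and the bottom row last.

Drop 1: Z rot3 at col 2 lands with bottom-row=0; cleared 0 line(s) (total 0); column heights now [0 0 2 3 0], max=3
Drop 2: I rot2 at col 0 lands with bottom-row=3; cleared 0 line(s) (total 0); column heights now [4 4 4 4 0], max=4
Drop 3: J rot0 at col 1 lands with bottom-row=4; cleared 0 line(s) (total 0); column heights now [4 6 5 5 0], max=6

Answer: .....
.....
.#...
.###.
####.
...#.
..##.
..#..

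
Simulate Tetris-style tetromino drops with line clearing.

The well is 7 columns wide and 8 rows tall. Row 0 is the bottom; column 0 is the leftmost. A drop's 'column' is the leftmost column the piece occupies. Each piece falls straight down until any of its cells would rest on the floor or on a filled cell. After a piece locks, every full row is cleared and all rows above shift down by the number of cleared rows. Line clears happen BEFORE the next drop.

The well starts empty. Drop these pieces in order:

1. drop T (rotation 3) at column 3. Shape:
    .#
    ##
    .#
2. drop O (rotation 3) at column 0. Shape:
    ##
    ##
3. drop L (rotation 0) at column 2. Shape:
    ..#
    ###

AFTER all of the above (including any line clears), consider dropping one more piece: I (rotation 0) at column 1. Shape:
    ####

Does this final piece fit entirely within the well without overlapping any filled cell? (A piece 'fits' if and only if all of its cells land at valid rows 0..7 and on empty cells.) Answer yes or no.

Answer: yes

Derivation:
Drop 1: T rot3 at col 3 lands with bottom-row=0; cleared 0 line(s) (total 0); column heights now [0 0 0 2 3 0 0], max=3
Drop 2: O rot3 at col 0 lands with bottom-row=0; cleared 0 line(s) (total 0); column heights now [2 2 0 2 3 0 0], max=3
Drop 3: L rot0 at col 2 lands with bottom-row=3; cleared 0 line(s) (total 0); column heights now [2 2 4 4 5 0 0], max=5
Test piece I rot0 at col 1 (width 4): heights before test = [2 2 4 4 5 0 0]; fits = True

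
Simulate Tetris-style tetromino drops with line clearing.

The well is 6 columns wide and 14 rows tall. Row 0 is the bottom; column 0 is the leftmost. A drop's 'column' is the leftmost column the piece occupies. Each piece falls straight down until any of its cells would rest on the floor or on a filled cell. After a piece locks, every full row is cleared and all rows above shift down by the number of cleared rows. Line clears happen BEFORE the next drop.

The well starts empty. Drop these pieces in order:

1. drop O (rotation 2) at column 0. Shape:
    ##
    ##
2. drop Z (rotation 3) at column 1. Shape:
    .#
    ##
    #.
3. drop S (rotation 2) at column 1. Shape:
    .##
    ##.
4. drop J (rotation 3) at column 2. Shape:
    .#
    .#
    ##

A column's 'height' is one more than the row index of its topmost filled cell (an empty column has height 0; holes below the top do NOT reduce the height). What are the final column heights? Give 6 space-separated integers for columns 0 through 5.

Drop 1: O rot2 at col 0 lands with bottom-row=0; cleared 0 line(s) (total 0); column heights now [2 2 0 0 0 0], max=2
Drop 2: Z rot3 at col 1 lands with bottom-row=2; cleared 0 line(s) (total 0); column heights now [2 4 5 0 0 0], max=5
Drop 3: S rot2 at col 1 lands with bottom-row=5; cleared 0 line(s) (total 0); column heights now [2 6 7 7 0 0], max=7
Drop 4: J rot3 at col 2 lands with bottom-row=7; cleared 0 line(s) (total 0); column heights now [2 6 8 10 0 0], max=10

Answer: 2 6 8 10 0 0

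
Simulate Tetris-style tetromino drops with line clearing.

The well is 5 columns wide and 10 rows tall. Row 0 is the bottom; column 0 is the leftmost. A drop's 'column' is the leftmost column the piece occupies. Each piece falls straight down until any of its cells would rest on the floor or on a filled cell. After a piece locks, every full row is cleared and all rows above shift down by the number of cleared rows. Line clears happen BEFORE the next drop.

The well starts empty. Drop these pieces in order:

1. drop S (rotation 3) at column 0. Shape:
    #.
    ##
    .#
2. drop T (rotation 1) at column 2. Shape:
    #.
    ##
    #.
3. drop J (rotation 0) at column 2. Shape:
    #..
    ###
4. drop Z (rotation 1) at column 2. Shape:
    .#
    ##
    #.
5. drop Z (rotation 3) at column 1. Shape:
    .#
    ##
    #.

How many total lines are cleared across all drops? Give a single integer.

Drop 1: S rot3 at col 0 lands with bottom-row=0; cleared 0 line(s) (total 0); column heights now [3 2 0 0 0], max=3
Drop 2: T rot1 at col 2 lands with bottom-row=0; cleared 0 line(s) (total 0); column heights now [3 2 3 2 0], max=3
Drop 3: J rot0 at col 2 lands with bottom-row=3; cleared 0 line(s) (total 0); column heights now [3 2 5 4 4], max=5
Drop 4: Z rot1 at col 2 lands with bottom-row=5; cleared 0 line(s) (total 0); column heights now [3 2 7 8 4], max=8
Drop 5: Z rot3 at col 1 lands with bottom-row=6; cleared 0 line(s) (total 0); column heights now [3 8 9 8 4], max=9

Answer: 0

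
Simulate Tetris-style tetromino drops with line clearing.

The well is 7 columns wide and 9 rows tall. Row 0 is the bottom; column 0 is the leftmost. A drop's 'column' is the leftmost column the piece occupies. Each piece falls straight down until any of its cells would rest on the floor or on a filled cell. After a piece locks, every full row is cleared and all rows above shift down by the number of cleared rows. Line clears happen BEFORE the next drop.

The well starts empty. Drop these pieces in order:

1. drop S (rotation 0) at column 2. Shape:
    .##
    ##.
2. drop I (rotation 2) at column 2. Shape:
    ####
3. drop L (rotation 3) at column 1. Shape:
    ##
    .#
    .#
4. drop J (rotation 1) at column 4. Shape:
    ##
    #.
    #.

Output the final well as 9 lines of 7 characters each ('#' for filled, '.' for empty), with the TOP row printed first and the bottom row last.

Drop 1: S rot0 at col 2 lands with bottom-row=0; cleared 0 line(s) (total 0); column heights now [0 0 1 2 2 0 0], max=2
Drop 2: I rot2 at col 2 lands with bottom-row=2; cleared 0 line(s) (total 0); column heights now [0 0 3 3 3 3 0], max=3
Drop 3: L rot3 at col 1 lands with bottom-row=3; cleared 0 line(s) (total 0); column heights now [0 6 6 3 3 3 0], max=6
Drop 4: J rot1 at col 4 lands with bottom-row=3; cleared 0 line(s) (total 0); column heights now [0 6 6 3 6 6 0], max=6

Answer: .......
.......
.......
.##.##.
..#.#..
..#.#..
..####.
...##..
..##...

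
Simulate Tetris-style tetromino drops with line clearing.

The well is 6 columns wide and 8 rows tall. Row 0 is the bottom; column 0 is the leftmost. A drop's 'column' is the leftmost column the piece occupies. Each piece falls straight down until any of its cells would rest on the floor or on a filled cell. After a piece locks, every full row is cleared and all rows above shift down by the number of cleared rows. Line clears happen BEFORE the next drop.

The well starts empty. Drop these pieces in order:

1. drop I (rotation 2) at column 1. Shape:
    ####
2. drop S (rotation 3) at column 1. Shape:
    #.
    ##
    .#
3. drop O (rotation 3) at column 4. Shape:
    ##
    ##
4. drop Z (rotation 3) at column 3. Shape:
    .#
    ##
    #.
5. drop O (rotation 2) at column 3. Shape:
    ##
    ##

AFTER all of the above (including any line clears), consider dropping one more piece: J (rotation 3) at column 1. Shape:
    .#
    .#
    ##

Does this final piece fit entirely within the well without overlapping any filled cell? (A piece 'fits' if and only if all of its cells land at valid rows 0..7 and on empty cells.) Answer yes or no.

Drop 1: I rot2 at col 1 lands with bottom-row=0; cleared 0 line(s) (total 0); column heights now [0 1 1 1 1 0], max=1
Drop 2: S rot3 at col 1 lands with bottom-row=1; cleared 0 line(s) (total 0); column heights now [0 4 3 1 1 0], max=4
Drop 3: O rot3 at col 4 lands with bottom-row=1; cleared 0 line(s) (total 0); column heights now [0 4 3 1 3 3], max=4
Drop 4: Z rot3 at col 3 lands with bottom-row=2; cleared 0 line(s) (total 0); column heights now [0 4 3 4 5 3], max=5
Drop 5: O rot2 at col 3 lands with bottom-row=5; cleared 0 line(s) (total 0); column heights now [0 4 3 7 7 3], max=7
Test piece J rot3 at col 1 (width 2): heights before test = [0 4 3 7 7 3]; fits = True

Answer: yes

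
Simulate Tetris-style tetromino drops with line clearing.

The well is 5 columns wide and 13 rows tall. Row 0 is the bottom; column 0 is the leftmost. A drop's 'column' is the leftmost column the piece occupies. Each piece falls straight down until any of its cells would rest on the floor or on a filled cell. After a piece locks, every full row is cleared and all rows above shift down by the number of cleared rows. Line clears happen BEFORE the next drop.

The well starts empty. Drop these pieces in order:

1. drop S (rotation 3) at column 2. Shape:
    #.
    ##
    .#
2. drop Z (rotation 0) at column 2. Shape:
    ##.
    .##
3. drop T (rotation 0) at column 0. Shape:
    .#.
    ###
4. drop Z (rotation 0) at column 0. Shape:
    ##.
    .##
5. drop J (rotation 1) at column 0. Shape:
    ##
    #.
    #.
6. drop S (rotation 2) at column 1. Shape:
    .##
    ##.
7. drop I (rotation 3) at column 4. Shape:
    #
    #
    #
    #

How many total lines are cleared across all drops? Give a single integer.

Answer: 0

Derivation:
Drop 1: S rot3 at col 2 lands with bottom-row=0; cleared 0 line(s) (total 0); column heights now [0 0 3 2 0], max=3
Drop 2: Z rot0 at col 2 lands with bottom-row=2; cleared 0 line(s) (total 0); column heights now [0 0 4 4 3], max=4
Drop 3: T rot0 at col 0 lands with bottom-row=4; cleared 0 line(s) (total 0); column heights now [5 6 5 4 3], max=6
Drop 4: Z rot0 at col 0 lands with bottom-row=6; cleared 0 line(s) (total 0); column heights now [8 8 7 4 3], max=8
Drop 5: J rot1 at col 0 lands with bottom-row=8; cleared 0 line(s) (total 0); column heights now [11 11 7 4 3], max=11
Drop 6: S rot2 at col 1 lands with bottom-row=11; cleared 0 line(s) (total 0); column heights now [11 12 13 13 3], max=13
Drop 7: I rot3 at col 4 lands with bottom-row=3; cleared 0 line(s) (total 0); column heights now [11 12 13 13 7], max=13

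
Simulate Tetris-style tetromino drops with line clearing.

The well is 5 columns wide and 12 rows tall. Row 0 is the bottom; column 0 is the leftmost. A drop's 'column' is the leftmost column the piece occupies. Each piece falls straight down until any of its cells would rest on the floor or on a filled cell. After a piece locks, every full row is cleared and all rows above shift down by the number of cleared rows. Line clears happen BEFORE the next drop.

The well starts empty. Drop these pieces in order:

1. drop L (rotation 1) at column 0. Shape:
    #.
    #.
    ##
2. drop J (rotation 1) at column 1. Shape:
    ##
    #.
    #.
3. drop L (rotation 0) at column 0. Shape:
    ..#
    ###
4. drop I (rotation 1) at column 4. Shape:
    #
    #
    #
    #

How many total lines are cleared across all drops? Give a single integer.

Answer: 0

Derivation:
Drop 1: L rot1 at col 0 lands with bottom-row=0; cleared 0 line(s) (total 0); column heights now [3 1 0 0 0], max=3
Drop 2: J rot1 at col 1 lands with bottom-row=1; cleared 0 line(s) (total 0); column heights now [3 4 4 0 0], max=4
Drop 3: L rot0 at col 0 lands with bottom-row=4; cleared 0 line(s) (total 0); column heights now [5 5 6 0 0], max=6
Drop 4: I rot1 at col 4 lands with bottom-row=0; cleared 0 line(s) (total 0); column heights now [5 5 6 0 4], max=6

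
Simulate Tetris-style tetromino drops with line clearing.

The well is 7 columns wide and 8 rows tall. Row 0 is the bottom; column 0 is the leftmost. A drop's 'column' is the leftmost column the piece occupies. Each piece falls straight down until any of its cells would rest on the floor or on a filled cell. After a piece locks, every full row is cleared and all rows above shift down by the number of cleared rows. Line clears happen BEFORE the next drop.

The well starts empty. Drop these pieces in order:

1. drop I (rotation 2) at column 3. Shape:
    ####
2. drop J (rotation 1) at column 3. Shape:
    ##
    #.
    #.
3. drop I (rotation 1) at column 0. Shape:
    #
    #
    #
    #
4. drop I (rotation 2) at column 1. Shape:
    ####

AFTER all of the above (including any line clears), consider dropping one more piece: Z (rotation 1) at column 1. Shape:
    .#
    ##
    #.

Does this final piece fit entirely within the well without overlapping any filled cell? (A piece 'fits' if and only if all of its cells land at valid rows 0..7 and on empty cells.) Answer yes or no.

Answer: yes

Derivation:
Drop 1: I rot2 at col 3 lands with bottom-row=0; cleared 0 line(s) (total 0); column heights now [0 0 0 1 1 1 1], max=1
Drop 2: J rot1 at col 3 lands with bottom-row=1; cleared 0 line(s) (total 0); column heights now [0 0 0 4 4 1 1], max=4
Drop 3: I rot1 at col 0 lands with bottom-row=0; cleared 0 line(s) (total 0); column heights now [4 0 0 4 4 1 1], max=4
Drop 4: I rot2 at col 1 lands with bottom-row=4; cleared 0 line(s) (total 0); column heights now [4 5 5 5 5 1 1], max=5
Test piece Z rot1 at col 1 (width 2): heights before test = [4 5 5 5 5 1 1]; fits = True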